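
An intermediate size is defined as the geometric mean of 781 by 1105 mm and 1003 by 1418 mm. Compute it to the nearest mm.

885 × 1252 mm

Short side: √(781 · 1003) = √783343 ≈ 885.1 → 885 mm
Long side: √(1105 · 1418) = √1566890 ≈ 1251.8 → 1252 mm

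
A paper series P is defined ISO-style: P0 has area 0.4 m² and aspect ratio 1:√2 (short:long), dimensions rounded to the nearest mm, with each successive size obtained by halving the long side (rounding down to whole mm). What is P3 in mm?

188 × 266 mm

Let P0's short side be w mm. w · w√2 = 0.4 m² = 400,000 mm², so w ≈ 531.8 mm and w√2 ≈ 752.1 mm → P0 = 532 × 752 mm.
P1: ⌊752/2⌋ × 532 = 376 × 532 mm
P2: ⌊532/2⌋ × 376 = 266 × 376 mm
P3: ⌊376/2⌋ × 266 = 188 × 266 mm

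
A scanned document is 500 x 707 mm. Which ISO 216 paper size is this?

Aspect ratio 707/500 ≈ 1.414 — close to the ISO √2 ≈ 1.414.
In the B-series (B0 = 1000 × 1414 mm): B2 = 500 × 707 mm.

B2 (500 × 707 mm)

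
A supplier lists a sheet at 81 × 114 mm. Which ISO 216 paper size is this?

C7 (81 × 114 mm)

Aspect ratio 114/81 ≈ 1.407 — close to the ISO √2 ≈ 1.414.
In the C-series (envelope sizes, between A and B): C7 = 81 × 114 mm.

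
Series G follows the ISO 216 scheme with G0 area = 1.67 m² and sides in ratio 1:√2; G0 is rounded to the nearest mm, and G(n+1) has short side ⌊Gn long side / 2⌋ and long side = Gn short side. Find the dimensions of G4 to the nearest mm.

271 × 384 mm

Let G0's short side be w mm. w · w√2 = 1.67 m² = 1,670,000 mm², so w ≈ 1086.7 mm and w√2 ≈ 1536.8 mm → G0 = 1087 × 1537 mm.
G1: ⌊1537/2⌋ × 1087 = 768 × 1087 mm
G2: ⌊1087/2⌋ × 768 = 543 × 768 mm
G3: ⌊768/2⌋ × 543 = 384 × 543 mm
G4: ⌊543/2⌋ × 384 = 271 × 384 mm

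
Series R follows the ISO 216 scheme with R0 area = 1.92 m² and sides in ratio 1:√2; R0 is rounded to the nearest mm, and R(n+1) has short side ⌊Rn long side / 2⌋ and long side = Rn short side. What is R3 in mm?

412 × 582 mm

Let R0's short side be w mm. w · w√2 = 1.92 m² = 1,920,000 mm², so w ≈ 1165.2 mm and w√2 ≈ 1647.8 mm → R0 = 1165 × 1648 mm.
R1: ⌊1648/2⌋ × 1165 = 824 × 1165 mm
R2: ⌊1165/2⌋ × 824 = 582 × 824 mm
R3: ⌊824/2⌋ × 582 = 412 × 582 mm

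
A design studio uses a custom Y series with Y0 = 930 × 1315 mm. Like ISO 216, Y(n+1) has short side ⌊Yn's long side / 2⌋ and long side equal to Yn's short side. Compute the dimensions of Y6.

Y1 = 657 × 930 mm (from Y0 by 1 halving).
Y2: ⌊930/2⌋ × 657 = 465 × 657 mm
Y3: ⌊657/2⌋ × 465 = 328 × 465 mm
Y4: ⌊465/2⌋ × 328 = 232 × 328 mm
Y5: ⌊328/2⌋ × 232 = 164 × 232 mm
Y6: ⌊232/2⌋ × 164 = 116 × 164 mm

116 × 164 mm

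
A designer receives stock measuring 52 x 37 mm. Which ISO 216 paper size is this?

A9 (37 × 52 mm)

Aspect ratio 52/37 ≈ 1.405 — close to the ISO √2 ≈ 1.414.
In the A-series (A0 area = 1 m²): A9 = 37 × 52 mm.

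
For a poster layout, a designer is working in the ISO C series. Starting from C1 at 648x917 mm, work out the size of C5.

162 × 229 mm

C2: ⌊917/2⌋ × 648 = 458 × 648 mm
C3: ⌊648/2⌋ × 458 = 324 × 458 mm
C4: ⌊458/2⌋ × 324 = 229 × 324 mm
C5: ⌊324/2⌋ × 229 = 162 × 229 mm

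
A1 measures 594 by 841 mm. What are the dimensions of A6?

A2: ⌊841/2⌋ × 594 = 420 × 594 mm
A3: ⌊594/2⌋ × 420 = 297 × 420 mm
A4: ⌊420/2⌋ × 297 = 210 × 297 mm
A5: ⌊297/2⌋ × 210 = 148 × 210 mm
A6: ⌊210/2⌋ × 148 = 105 × 148 mm

105 × 148 mm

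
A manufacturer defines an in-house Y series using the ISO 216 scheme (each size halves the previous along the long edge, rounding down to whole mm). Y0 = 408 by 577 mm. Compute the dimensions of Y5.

Y1: ⌊577/2⌋ × 408 = 288 × 408 mm
Y2: ⌊408/2⌋ × 288 = 204 × 288 mm
Y3: ⌊288/2⌋ × 204 = 144 × 204 mm
Y4: ⌊204/2⌋ × 144 = 102 × 144 mm
Y5: ⌊144/2⌋ × 102 = 72 × 102 mm

72 × 102 mm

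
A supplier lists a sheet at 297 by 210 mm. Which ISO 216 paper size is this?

A4 (210 × 297 mm)

Aspect ratio 297/210 ≈ 1.414 — close to the ISO √2 ≈ 1.414.
In the A-series (A0 area = 1 m²): A4 = 210 × 297 mm.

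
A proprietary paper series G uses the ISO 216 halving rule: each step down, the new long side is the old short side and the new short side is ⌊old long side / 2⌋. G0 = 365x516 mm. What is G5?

G1: ⌊516/2⌋ × 365 = 258 × 365 mm
G2: ⌊365/2⌋ × 258 = 182 × 258 mm
G3: ⌊258/2⌋ × 182 = 129 × 182 mm
G4: ⌊182/2⌋ × 129 = 91 × 129 mm
G5: ⌊129/2⌋ × 91 = 64 × 91 mm

64 × 91 mm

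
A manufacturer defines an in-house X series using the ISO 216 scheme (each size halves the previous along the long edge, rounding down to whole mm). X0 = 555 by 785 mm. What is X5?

X1: ⌊785/2⌋ × 555 = 392 × 555 mm
X2: ⌊555/2⌋ × 392 = 277 × 392 mm
X3: ⌊392/2⌋ × 277 = 196 × 277 mm
X4: ⌊277/2⌋ × 196 = 138 × 196 mm
X5: ⌊196/2⌋ × 138 = 98 × 138 mm

98 × 138 mm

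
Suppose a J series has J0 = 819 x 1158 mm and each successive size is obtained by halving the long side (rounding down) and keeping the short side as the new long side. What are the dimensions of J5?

144 × 204 mm

J1: ⌊1158/2⌋ × 819 = 579 × 819 mm
J2: ⌊819/2⌋ × 579 = 409 × 579 mm
J3: ⌊579/2⌋ × 409 = 289 × 409 mm
J4: ⌊409/2⌋ × 289 = 204 × 289 mm
J5: ⌊289/2⌋ × 204 = 144 × 204 mm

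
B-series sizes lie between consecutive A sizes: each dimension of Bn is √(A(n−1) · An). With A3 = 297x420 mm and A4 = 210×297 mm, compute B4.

Short side: √(297 · 210) = √62370 ≈ 249.7 → 250 mm
Long side: √(420 · 297) = √124740 ≈ 353.2 → 353 mm

250 × 353 mm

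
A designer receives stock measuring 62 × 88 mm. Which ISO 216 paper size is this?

B8 (62 × 88 mm)

Aspect ratio 88/62 ≈ 1.419 — close to the ISO √2 ≈ 1.414.
In the B-series (B0 = 1000 × 1414 mm): B8 = 62 × 88 mm.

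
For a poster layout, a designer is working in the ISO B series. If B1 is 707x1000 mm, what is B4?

250 × 353 mm

B2: ⌊1000/2⌋ × 707 = 500 × 707 mm
B3: ⌊707/2⌋ × 500 = 353 × 500 mm
B4: ⌊500/2⌋ × 353 = 250 × 353 mm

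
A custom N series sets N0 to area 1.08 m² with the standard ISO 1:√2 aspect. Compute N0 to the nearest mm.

874 × 1236 mm

Let the short side be w mm. Then w · w√2 = 1.08 m² = 1,080,000 mm².
w² = 1,080,000/√2, so w ≈ 873.9 mm; long side = w√2 ≈ 1235.9 mm.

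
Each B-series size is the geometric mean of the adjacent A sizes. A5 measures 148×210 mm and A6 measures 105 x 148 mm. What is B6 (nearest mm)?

125 × 176 mm

Short side: √(148 · 105) = √15540 ≈ 124.7 → 125 mm
Long side: √(210 · 148) = √31080 ≈ 176.3 → 176 mm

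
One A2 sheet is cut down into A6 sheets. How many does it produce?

16

Each ISO step halves the sheet: 1 × A2 → 2 × A3 → 4 × A4 → 8 × A5 → …
From A2 to A6 is 4 halving steps: 2^4 = 16.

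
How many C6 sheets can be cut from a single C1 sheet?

32

Each ISO step halves the sheet: 1 × C1 → 2 × C2 → 4 × C3 → 8 × C4 → …
From C1 to C6 is 5 halving steps: 2^5 = 32.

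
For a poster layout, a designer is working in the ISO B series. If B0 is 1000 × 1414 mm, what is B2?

500 × 707 mm

B1: ⌊1414/2⌋ × 1000 = 707 × 1000 mm
B2: ⌊1000/2⌋ × 707 = 500 × 707 mm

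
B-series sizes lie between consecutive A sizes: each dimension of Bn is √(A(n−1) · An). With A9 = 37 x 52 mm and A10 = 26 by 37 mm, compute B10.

31 × 44 mm

Short side: √(37 · 26) = √962 ≈ 31.0 → 31 mm
Long side: √(52 · 37) = √1924 ≈ 43.9 → 44 mm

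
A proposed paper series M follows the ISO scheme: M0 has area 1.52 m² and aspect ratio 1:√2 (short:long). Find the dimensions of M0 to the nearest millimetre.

1037 × 1466 mm

Let the short side be w mm. Then w · w√2 = 1.52 m² = 1,520,000 mm².
w² = 1,520,000/√2, so w ≈ 1036.7 mm; long side = w√2 ≈ 1466.2 mm.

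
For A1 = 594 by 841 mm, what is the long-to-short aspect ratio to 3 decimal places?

841 / 594 = 1.416
ISO 216 targets √2 ≈ 1.414; the +0.002 deviation is from mm rounding.

1.416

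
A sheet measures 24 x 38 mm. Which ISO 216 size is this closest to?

A10 (26 × 37 mm)

Aspect ratio 38/24 ≈ 1.583 (ISO target is √2 ≈ 1.414).
In the A-series (A0 area = 1 m²): A10 = 26 × 37 mm.
Off by 3 mm total — nearest standard size.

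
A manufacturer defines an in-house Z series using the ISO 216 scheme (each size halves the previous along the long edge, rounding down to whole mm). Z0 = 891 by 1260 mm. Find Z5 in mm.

157 × 222 mm

Z1 = 630 × 891 mm (from Z0 by 1 halving).
Z2: ⌊891/2⌋ × 630 = 445 × 630 mm
Z3: ⌊630/2⌋ × 445 = 315 × 445 mm
Z4: ⌊445/2⌋ × 315 = 222 × 315 mm
Z5: ⌊315/2⌋ × 222 = 157 × 222 mm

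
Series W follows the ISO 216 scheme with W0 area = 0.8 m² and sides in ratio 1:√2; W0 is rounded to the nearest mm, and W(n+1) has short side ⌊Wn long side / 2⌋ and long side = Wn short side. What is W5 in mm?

133 × 188 mm

Let W0's short side be w mm. w · w√2 = 0.8 m² = 800,000 mm², so w ≈ 752.1 mm and w√2 ≈ 1063.7 mm → W0 = 752 × 1064 mm.
W1: ⌊1064/2⌋ × 752 = 532 × 752 mm
W2: ⌊752/2⌋ × 532 = 376 × 532 mm
W3: ⌊532/2⌋ × 376 = 266 × 376 mm
W4: ⌊376/2⌋ × 266 = 188 × 266 mm
W5: ⌊266/2⌋ × 188 = 133 × 188 mm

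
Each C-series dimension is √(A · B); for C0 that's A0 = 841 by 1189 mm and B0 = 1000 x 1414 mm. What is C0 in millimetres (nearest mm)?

Short: √(841 · 1000) = √841000 ≈ 917.1 mm.
Long: √(1189 · 1414) = √1681246 ≈ 1296.6 mm.

917 × 1297 mm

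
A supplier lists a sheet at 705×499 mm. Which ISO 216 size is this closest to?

Aspect ratio 705/499 ≈ 1.413 — close to the ISO √2 ≈ 1.414.
In the B-series (B0 = 1000 × 1414 mm): B2 = 500 × 707 mm.
Off by 3 mm total — nearest standard size.

B2 (500 × 707 mm)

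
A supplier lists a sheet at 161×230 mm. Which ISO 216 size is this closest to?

Aspect ratio 230/161 ≈ 1.429 — close to the ISO √2 ≈ 1.414.
In the C-series (envelope sizes, between A and B): C5 = 162 × 229 mm.
Off by 2 mm total — nearest standard size.

C5 (162 × 229 mm)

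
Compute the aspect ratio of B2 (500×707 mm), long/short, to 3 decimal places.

1.414

707 / 500 = 1.414
Matches √2 ≈ 1.414 — the ISO 216 defining ratio.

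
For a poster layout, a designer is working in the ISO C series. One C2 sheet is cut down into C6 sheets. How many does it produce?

Each ISO step halves the sheet: 1 × C2 → 2 × C3 → 4 × C4 → 8 × C5 → …
From C2 to C6 is 4 halving steps: 2^4 = 16.

16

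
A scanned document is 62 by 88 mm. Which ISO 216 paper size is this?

B8 (62 × 88 mm)

Aspect ratio 88/62 ≈ 1.419 — close to the ISO √2 ≈ 1.414.
In the B-series (B0 = 1000 × 1414 mm): B8 = 62 × 88 mm.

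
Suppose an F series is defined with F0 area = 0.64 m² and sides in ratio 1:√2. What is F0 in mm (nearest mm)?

Let the short side be w mm. Then w · w√2 = 0.64 m² = 640,000 mm².
w² = 640,000/√2, so w ≈ 672.7 mm; long side = w√2 ≈ 951.4 mm.

673 × 951 mm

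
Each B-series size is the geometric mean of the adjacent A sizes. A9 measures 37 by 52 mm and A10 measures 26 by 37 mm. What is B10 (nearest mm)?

Short side: √(37 · 26) = √962 ≈ 31.0 → 31 mm
Long side: √(52 · 37) = √1924 ≈ 43.9 → 44 mm

31 × 44 mm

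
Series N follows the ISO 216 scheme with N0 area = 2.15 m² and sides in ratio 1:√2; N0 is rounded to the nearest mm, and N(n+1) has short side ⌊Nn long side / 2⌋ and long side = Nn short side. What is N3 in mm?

Let N0's short side be w mm. w · w√2 = 2.15 m² = 2,150,000 mm², so w ≈ 1233.0 mm and w√2 ≈ 1743.7 mm → N0 = 1233 × 1744 mm.
N1: ⌊1744/2⌋ × 1233 = 872 × 1233 mm
N2: ⌊1233/2⌋ × 872 = 616 × 872 mm
N3: ⌊872/2⌋ × 616 = 436 × 616 mm

436 × 616 mm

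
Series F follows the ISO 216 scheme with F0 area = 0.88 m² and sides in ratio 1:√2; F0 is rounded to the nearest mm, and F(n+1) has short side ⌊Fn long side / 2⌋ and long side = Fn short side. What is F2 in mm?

394 × 558 mm

Let F0's short side be w mm. w · w√2 = 0.88 m² = 880,000 mm², so w ≈ 788.8 mm and w√2 ≈ 1115.6 mm → F0 = 789 × 1116 mm.
F1: ⌊1116/2⌋ × 789 = 558 × 789 mm
F2: ⌊789/2⌋ × 558 = 394 × 558 mm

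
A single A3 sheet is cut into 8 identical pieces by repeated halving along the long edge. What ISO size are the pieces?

A6

8 = 2^3, so 3 halving steps.
A3 → A4 → … → A6 after 3 steps.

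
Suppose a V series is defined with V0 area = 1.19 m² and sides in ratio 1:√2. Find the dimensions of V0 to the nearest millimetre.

Let the short side be w mm. Then w · w√2 = 1.19 m² = 1,190,000 mm².
w² = 1,190,000/√2, so w ≈ 917.3 mm; long side = w√2 ≈ 1297.3 mm.

917 × 1297 mm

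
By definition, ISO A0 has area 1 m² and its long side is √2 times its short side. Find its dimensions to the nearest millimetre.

Let the short side be w mm. Then the long side is w√2 and w · w√2 = 10⁶ mm².
w² = 10⁶/√2, so w = 1000 / 2^(1/4) ≈ 840.9 mm; long side = 1000 · 2^(1/4) ≈ 1189.2 mm.

841 × 1189 mm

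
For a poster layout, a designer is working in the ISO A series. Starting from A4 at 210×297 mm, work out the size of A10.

26 × 37 mm

A5: ⌊297/2⌋ × 210 = 148 × 210 mm
A6: ⌊210/2⌋ × 148 = 105 × 148 mm
A7: ⌊148/2⌋ × 105 = 74 × 105 mm
A8: ⌊105/2⌋ × 74 = 52 × 74 mm
A9: ⌊74/2⌋ × 52 = 37 × 52 mm
A10: ⌊52/2⌋ × 37 = 26 × 37 mm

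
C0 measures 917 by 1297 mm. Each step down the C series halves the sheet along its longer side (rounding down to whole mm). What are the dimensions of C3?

324 × 458 mm

C1: ⌊1297/2⌋ × 917 = 648 × 917 mm
C2: ⌊917/2⌋ × 648 = 458 × 648 mm
C3: ⌊648/2⌋ × 458 = 324 × 458 mm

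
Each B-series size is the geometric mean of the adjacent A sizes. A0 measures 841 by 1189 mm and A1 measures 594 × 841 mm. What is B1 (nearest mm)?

707 × 1000 mm

Short side: √(841 · 594) = √499554 ≈ 706.8 → 707 mm
Long side: √(1189 · 841) = √999949 ≈ 1000.0 → 1000 mm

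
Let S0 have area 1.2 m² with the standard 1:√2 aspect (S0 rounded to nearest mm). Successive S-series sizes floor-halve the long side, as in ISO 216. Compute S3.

Let S0's short side be w mm. w · w√2 = 1.2 m² = 1,200,000 mm², so w ≈ 921.2 mm and w√2 ≈ 1302.7 mm → S0 = 921 × 1303 mm.
S1: ⌊1303/2⌋ × 921 = 651 × 921 mm
S2: ⌊921/2⌋ × 651 = 460 × 651 mm
S3: ⌊651/2⌋ × 460 = 325 × 460 mm

325 × 460 mm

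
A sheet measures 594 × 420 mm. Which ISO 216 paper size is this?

A2 (420 × 594 mm)

Aspect ratio 594/420 ≈ 1.414 — close to the ISO √2 ≈ 1.414.
In the A-series (A0 area = 1 m²): A2 = 420 × 594 mm.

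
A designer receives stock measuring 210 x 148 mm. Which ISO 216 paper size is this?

Aspect ratio 210/148 ≈ 1.419 — close to the ISO √2 ≈ 1.414.
In the A-series (A0 area = 1 m²): A5 = 148 × 210 mm.

A5 (148 × 210 mm)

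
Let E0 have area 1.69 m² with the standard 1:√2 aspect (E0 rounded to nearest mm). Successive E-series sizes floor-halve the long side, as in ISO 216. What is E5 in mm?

193 × 273 mm

Let E0's short side be w mm. w · w√2 = 1.69 m² = 1,690,000 mm², so w ≈ 1093.2 mm and w√2 ≈ 1546.0 mm → E0 = 1093 × 1546 mm.
E1: ⌊1546/2⌋ × 1093 = 773 × 1093 mm
E2: ⌊1093/2⌋ × 773 = 546 × 773 mm
E3: ⌊773/2⌋ × 546 = 386 × 546 mm
E4: ⌊546/2⌋ × 386 = 273 × 386 mm
E5: ⌊386/2⌋ × 273 = 193 × 273 mm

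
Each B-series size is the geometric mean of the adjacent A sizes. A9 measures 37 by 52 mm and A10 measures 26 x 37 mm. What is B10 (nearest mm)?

Short side: √(37 · 26) = √962 ≈ 31.0 → 31 mm
Long side: √(52 · 37) = √1924 ≈ 43.9 → 44 mm

31 × 44 mm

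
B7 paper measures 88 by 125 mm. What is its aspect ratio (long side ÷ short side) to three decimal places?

125 / 88 = 1.420
ISO 216 targets √2 ≈ 1.414; the +0.006 deviation is from mm rounding.

1.420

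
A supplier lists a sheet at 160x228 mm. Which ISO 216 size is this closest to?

C5 (162 × 229 mm)

Aspect ratio 228/160 ≈ 1.425 — close to the ISO √2 ≈ 1.414.
In the C-series (envelope sizes, between A and B): C5 = 162 × 229 mm.
Off by 3 mm total — nearest standard size.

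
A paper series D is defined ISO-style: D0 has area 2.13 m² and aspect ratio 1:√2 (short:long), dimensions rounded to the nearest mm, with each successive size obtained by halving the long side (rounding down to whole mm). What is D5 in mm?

217 × 306 mm

Let D0's short side be w mm. w · w√2 = 2.13 m² = 2,130,000 mm², so w ≈ 1227.2 mm and w√2 ≈ 1735.6 mm → D0 = 1227 × 1736 mm.
D1: ⌊1736/2⌋ × 1227 = 868 × 1227 mm
D2: ⌊1227/2⌋ × 868 = 613 × 868 mm
D3: ⌊868/2⌋ × 613 = 434 × 613 mm
D4: ⌊613/2⌋ × 434 = 306 × 434 mm
D5: ⌊434/2⌋ × 306 = 217 × 306 mm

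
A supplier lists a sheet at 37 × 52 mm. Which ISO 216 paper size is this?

A9 (37 × 52 mm)

Aspect ratio 52/37 ≈ 1.405 — close to the ISO √2 ≈ 1.414.
In the A-series (A0 area = 1 m²): A9 = 37 × 52 mm.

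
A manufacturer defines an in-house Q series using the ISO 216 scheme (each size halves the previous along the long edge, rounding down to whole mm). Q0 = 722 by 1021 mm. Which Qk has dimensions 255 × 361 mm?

Q0: 722 × 1021 mm
Q1: 510 × 722 mm
Q2: 361 × 510 mm
Q3: 255 × 361 mm
Q4: 180 × 255 mm
→ matches Q3.

Q3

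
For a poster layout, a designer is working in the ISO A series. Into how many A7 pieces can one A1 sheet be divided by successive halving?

A1 = 594 × 841 mm; A7 = 74 × 105 mm.
Each halving step doubles the count; 6 steps from A1 to A7.
2^6 = 64.

64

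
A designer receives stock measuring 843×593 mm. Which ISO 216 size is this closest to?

Aspect ratio 843/593 ≈ 1.422 — close to the ISO √2 ≈ 1.414.
In the A-series (A0 area = 1 m²): A1 = 594 × 841 mm.
Off by 3 mm total — nearest standard size.

A1 (594 × 841 mm)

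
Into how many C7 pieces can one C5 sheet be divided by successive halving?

4

Each ISO step halves the sheet: 1 × C5 → 2 × C6 → 4 × C7
From C5 to C7 is 2 halving steps: 2^2 = 4.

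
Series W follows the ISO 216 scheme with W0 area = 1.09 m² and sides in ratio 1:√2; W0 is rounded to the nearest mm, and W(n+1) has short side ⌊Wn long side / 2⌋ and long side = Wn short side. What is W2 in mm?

Let W0's short side be w mm. w · w√2 = 1.09 m² = 1,090,000 mm², so w ≈ 877.9 mm and w√2 ≈ 1241.6 mm → W0 = 878 × 1242 mm.
W1: ⌊1242/2⌋ × 878 = 621 × 878 mm
W2: ⌊878/2⌋ × 621 = 439 × 621 mm

439 × 621 mm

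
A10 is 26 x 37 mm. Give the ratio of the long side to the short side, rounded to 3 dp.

1.423

37 / 26 = 1.423
ISO 216 targets √2 ≈ 1.414; the +0.009 deviation is from mm rounding.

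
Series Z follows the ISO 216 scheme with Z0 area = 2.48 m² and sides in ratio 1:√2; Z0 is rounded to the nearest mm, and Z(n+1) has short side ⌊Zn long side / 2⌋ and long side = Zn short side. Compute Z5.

Let Z0's short side be w mm. w · w√2 = 2.48 m² = 2,480,000 mm², so w ≈ 1324.2 mm and w√2 ≈ 1872.8 mm → Z0 = 1324 × 1873 mm.
Z1: ⌊1873/2⌋ × 1324 = 936 × 1324 mm
Z2: ⌊1324/2⌋ × 936 = 662 × 936 mm
Z3: ⌊936/2⌋ × 662 = 468 × 662 mm
Z4: ⌊662/2⌋ × 468 = 331 × 468 mm
Z5: ⌊468/2⌋ × 331 = 234 × 331 mm

234 × 331 mm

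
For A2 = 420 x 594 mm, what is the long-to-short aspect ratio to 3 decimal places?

594 / 420 = 1.414
Matches √2 ≈ 1.414 — the ISO 216 defining ratio.

1.414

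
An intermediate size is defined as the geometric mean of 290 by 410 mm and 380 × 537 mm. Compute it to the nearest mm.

Short side: √(290 · 380) = √110200 ≈ 332.0 → 332 mm
Long side: √(410 · 537) = √220170 ≈ 469.2 → 469 mm

332 × 469 mm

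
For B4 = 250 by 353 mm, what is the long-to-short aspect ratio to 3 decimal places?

353 / 250 = 1.412
ISO 216 targets √2 ≈ 1.414; the -0.002 deviation is from mm rounding.

1.412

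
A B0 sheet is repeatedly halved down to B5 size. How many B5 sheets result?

Each ISO step halves the sheet: 1 × B0 → 2 × B1 → 4 × B2 → 8 × B3 → …
From B0 to B5 is 5 halving steps: 2^5 = 32.

32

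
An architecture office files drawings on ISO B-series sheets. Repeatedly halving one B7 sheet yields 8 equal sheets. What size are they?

B10

8 = 2^3, so 3 halving steps.
B7 → B8 → … → B10 after 3 steps.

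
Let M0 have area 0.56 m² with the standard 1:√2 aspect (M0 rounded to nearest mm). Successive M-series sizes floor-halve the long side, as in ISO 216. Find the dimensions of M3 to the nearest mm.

222 × 314 mm

Let M0's short side be w mm. w · w√2 = 0.56 m² = 560,000 mm², so w ≈ 629.3 mm and w√2 ≈ 889.9 mm → M0 = 629 × 890 mm.
M1: ⌊890/2⌋ × 629 = 445 × 629 mm
M2: ⌊629/2⌋ × 445 = 314 × 445 mm
M3: ⌊445/2⌋ × 314 = 222 × 314 mm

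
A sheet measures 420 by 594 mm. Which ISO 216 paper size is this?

Aspect ratio 594/420 ≈ 1.414 — close to the ISO √2 ≈ 1.414.
In the A-series (A0 area = 1 m²): A2 = 420 × 594 mm.

A2 (420 × 594 mm)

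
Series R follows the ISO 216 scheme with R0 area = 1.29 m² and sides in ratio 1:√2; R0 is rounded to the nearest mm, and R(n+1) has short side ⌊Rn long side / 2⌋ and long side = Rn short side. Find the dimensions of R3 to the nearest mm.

Let R0's short side be w mm. w · w√2 = 1.29 m² = 1,290,000 mm², so w ≈ 955.1 mm and w√2 ≈ 1350.7 mm → R0 = 955 × 1351 mm.
R1: ⌊1351/2⌋ × 955 = 675 × 955 mm
R2: ⌊955/2⌋ × 675 = 477 × 675 mm
R3: ⌊675/2⌋ × 477 = 337 × 477 mm

337 × 477 mm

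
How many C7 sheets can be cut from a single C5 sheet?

Each ISO step halves the sheet: 1 × C5 → 2 × C6 → 4 × C7
From C5 to C7 is 2 halving steps: 2^2 = 4.

4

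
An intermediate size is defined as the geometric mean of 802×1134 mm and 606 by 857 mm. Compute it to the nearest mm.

697 × 986 mm

Short side: √(802 · 606) = √486012 ≈ 697.1 → 697 mm
Long side: √(1134 · 857) = √971838 ≈ 985.8 → 986 mm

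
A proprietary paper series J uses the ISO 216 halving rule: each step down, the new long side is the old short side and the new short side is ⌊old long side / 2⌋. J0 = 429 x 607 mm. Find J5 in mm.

J1: ⌊607/2⌋ × 429 = 303 × 429 mm
J2: ⌊429/2⌋ × 303 = 214 × 303 mm
J3: ⌊303/2⌋ × 214 = 151 × 214 mm
J4: ⌊214/2⌋ × 151 = 107 × 151 mm
J5: ⌊151/2⌋ × 107 = 75 × 107 mm

75 × 107 mm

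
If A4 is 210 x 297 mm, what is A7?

A5: ⌊297/2⌋ × 210 = 148 × 210 mm
A6: ⌊210/2⌋ × 148 = 105 × 148 mm
A7: ⌊148/2⌋ × 105 = 74 × 105 mm

74 × 105 mm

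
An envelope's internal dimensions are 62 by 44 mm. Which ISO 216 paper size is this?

B9 (44 × 62 mm)

Aspect ratio 62/44 ≈ 1.409 — close to the ISO √2 ≈ 1.414.
In the B-series (B0 = 1000 × 1414 mm): B9 = 44 × 62 mm.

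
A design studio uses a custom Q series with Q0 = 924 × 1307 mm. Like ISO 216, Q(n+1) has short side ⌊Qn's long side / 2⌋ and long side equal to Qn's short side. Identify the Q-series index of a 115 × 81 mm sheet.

Q0: 924 × 1307 mm
Q1: 653 × 924 mm
Q2: 462 × 653 mm
Q3: 326 × 462 mm
Q4: 231 × 326 mm
Q5: 163 × 231 mm
Q6: 115 × 163 mm
Q7: 81 × 115 mm
Q8: 57 × 81 mm
→ matches Q7.

Q7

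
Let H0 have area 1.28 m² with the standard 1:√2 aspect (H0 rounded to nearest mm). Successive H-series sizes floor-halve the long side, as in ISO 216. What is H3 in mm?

Let H0's short side be w mm. w · w√2 = 1.28 m² = 1,280,000 mm², so w ≈ 951.4 mm and w√2 ≈ 1345.4 mm → H0 = 951 × 1345 mm.
H1: ⌊1345/2⌋ × 951 = 672 × 951 mm
H2: ⌊951/2⌋ × 672 = 475 × 672 mm
H3: ⌊672/2⌋ × 475 = 336 × 475 mm

336 × 475 mm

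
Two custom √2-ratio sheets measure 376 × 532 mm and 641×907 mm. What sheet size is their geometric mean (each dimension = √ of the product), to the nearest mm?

Short side: √(376 · 641) = √241016 ≈ 490.9 → 491 mm
Long side: √(532 · 907) = √482524 ≈ 694.6 → 695 mm

491 × 695 mm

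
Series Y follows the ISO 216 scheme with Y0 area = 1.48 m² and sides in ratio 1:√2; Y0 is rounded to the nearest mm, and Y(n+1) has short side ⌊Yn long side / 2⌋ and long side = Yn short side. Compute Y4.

Let Y0's short side be w mm. w · w√2 = 1.48 m² = 1,480,000 mm², so w ≈ 1023.0 mm and w√2 ≈ 1446.7 mm → Y0 = 1023 × 1447 mm.
Y1: ⌊1447/2⌋ × 1023 = 723 × 1023 mm
Y2: ⌊1023/2⌋ × 723 = 511 × 723 mm
Y3: ⌊723/2⌋ × 511 = 361 × 511 mm
Y4: ⌊511/2⌋ × 361 = 255 × 361 mm

255 × 361 mm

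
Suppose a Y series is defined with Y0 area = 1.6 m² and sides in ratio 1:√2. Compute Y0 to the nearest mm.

1064 × 1504 mm

Let the short side be w mm. Then w · w√2 = 1.6 m² = 1,600,000 mm².
w² = 1,600,000/√2, so w ≈ 1063.7 mm; long side = w√2 ≈ 1504.2 mm.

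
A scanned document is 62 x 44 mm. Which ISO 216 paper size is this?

B9 (44 × 62 mm)

Aspect ratio 62/44 ≈ 1.409 — close to the ISO √2 ≈ 1.414.
In the B-series (B0 = 1000 × 1414 mm): B9 = 44 × 62 mm.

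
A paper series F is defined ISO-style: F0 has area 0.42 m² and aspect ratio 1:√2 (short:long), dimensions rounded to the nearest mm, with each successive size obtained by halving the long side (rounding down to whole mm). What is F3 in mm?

Let F0's short side be w mm. w · w√2 = 0.42 m² = 420,000 mm², so w ≈ 545.0 mm and w√2 ≈ 770.7 mm → F0 = 545 × 771 mm.
F1: ⌊771/2⌋ × 545 = 385 × 545 mm
F2: ⌊545/2⌋ × 385 = 272 × 385 mm
F3: ⌊385/2⌋ × 272 = 192 × 272 mm

192 × 272 mm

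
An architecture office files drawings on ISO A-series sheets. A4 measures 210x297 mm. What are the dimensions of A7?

A5: ⌊297/2⌋ × 210 = 148 × 210 mm
A6: ⌊210/2⌋ × 148 = 105 × 148 mm
A7: ⌊148/2⌋ × 105 = 74 × 105 mm

74 × 105 mm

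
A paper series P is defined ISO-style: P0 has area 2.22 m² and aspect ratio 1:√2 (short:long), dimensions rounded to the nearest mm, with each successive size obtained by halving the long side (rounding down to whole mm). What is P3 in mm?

443 × 626 mm

Let P0's short side be w mm. w · w√2 = 2.22 m² = 2,220,000 mm², so w ≈ 1252.9 mm and w√2 ≈ 1771.9 mm → P0 = 1253 × 1772 mm.
P1: ⌊1772/2⌋ × 1253 = 886 × 1253 mm
P2: ⌊1253/2⌋ × 886 = 626 × 886 mm
P3: ⌊886/2⌋ × 626 = 443 × 626 mm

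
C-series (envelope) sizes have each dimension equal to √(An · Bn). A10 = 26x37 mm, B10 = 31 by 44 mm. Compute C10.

Short side: √(26 · 31) = √806 ≈ 28.4 → 28 mm
Long side: √(37 · 44) = √1628 ≈ 40.3 → 40 mm

28 × 40 mm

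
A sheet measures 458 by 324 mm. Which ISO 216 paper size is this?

Aspect ratio 458/324 ≈ 1.414 — close to the ISO √2 ≈ 1.414.
In the C-series (envelope sizes, between A and B): C3 = 324 × 458 mm.

C3 (324 × 458 mm)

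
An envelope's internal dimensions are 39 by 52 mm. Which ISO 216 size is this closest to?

A9 (37 × 52 mm)

Aspect ratio 52/39 ≈ 1.333 (ISO target is √2 ≈ 1.414).
In the A-series (A0 area = 1 m²): A9 = 37 × 52 mm.
Off by 2 mm total — nearest standard size.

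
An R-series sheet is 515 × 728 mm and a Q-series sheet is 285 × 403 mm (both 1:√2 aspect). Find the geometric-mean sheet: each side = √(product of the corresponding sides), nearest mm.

Short side: √(515 · 285) = √146775 ≈ 383.1 → 383 mm
Long side: √(728 · 403) = √293384 ≈ 541.6 → 542 mm

383 × 542 mm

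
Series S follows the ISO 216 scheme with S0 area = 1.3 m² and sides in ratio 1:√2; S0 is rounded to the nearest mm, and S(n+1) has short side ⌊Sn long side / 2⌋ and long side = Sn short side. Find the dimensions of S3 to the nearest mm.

Let S0's short side be w mm. w · w√2 = 1.3 m² = 1,300,000 mm², so w ≈ 958.8 mm and w√2 ≈ 1355.9 mm → S0 = 959 × 1356 mm.
S1: ⌊1356/2⌋ × 959 = 678 × 959 mm
S2: ⌊959/2⌋ × 678 = 479 × 678 mm
S3: ⌊678/2⌋ × 479 = 339 × 479 mm

339 × 479 mm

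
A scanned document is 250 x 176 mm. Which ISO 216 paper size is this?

B5 (176 × 250 mm)

Aspect ratio 250/176 ≈ 1.420 — close to the ISO √2 ≈ 1.414.
In the B-series (B0 = 1000 × 1414 mm): B5 = 176 × 250 mm.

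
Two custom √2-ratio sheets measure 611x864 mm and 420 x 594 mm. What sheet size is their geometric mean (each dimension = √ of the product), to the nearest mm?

Short side: √(611 · 420) = √256620 ≈ 506.6 → 507 mm
Long side: √(864 · 594) = √513216 ≈ 716.4 → 716 mm

507 × 716 mm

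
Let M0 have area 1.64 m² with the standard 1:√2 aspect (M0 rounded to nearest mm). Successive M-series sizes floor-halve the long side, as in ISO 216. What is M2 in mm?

538 × 761 mm

Let M0's short side be w mm. w · w√2 = 1.64 m² = 1,640,000 mm², so w ≈ 1076.9 mm and w√2 ≈ 1522.9 mm → M0 = 1077 × 1523 mm.
M1: ⌊1523/2⌋ × 1077 = 761 × 1077 mm
M2: ⌊1077/2⌋ × 761 = 538 × 761 mm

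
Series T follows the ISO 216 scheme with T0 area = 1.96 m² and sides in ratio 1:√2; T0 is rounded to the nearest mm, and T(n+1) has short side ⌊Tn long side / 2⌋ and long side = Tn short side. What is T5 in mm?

208 × 294 mm

Let T0's short side be w mm. w · w√2 = 1.96 m² = 1,960,000 mm², so w ≈ 1177.3 mm and w√2 ≈ 1664.9 mm → T0 = 1177 × 1665 mm.
T1: ⌊1665/2⌋ × 1177 = 832 × 1177 mm
T2: ⌊1177/2⌋ × 832 = 588 × 832 mm
T3: ⌊832/2⌋ × 588 = 416 × 588 mm
T4: ⌊588/2⌋ × 416 = 294 × 416 mm
T5: ⌊416/2⌋ × 294 = 208 × 294 mm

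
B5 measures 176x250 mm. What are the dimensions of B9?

B6: ⌊250/2⌋ × 176 = 125 × 176 mm
B7: ⌊176/2⌋ × 125 = 88 × 125 mm
B8: ⌊125/2⌋ × 88 = 62 × 88 mm
B9: ⌊88/2⌋ × 62 = 44 × 62 mm

44 × 62 mm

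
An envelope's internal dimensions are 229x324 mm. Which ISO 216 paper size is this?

Aspect ratio 324/229 ≈ 1.415 — close to the ISO √2 ≈ 1.414.
In the C-series (envelope sizes, between A and B): C4 = 229 × 324 mm.

C4 (229 × 324 mm)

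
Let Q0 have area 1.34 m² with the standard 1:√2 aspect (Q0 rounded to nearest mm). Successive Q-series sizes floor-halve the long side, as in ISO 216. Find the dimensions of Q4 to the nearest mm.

Let Q0's short side be w mm. w · w√2 = 1.34 m² = 1,340,000 mm², so w ≈ 973.4 mm and w√2 ≈ 1376.6 mm → Q0 = 973 × 1377 mm.
Q1: ⌊1377/2⌋ × 973 = 688 × 973 mm
Q2: ⌊973/2⌋ × 688 = 486 × 688 mm
Q3: ⌊688/2⌋ × 486 = 344 × 486 mm
Q4: ⌊486/2⌋ × 344 = 243 × 344 mm

243 × 344 mm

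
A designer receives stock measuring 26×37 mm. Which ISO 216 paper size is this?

A10 (26 × 37 mm)

Aspect ratio 37/26 ≈ 1.423 — close to the ISO √2 ≈ 1.414.
In the A-series (A0 area = 1 m²): A10 = 26 × 37 mm.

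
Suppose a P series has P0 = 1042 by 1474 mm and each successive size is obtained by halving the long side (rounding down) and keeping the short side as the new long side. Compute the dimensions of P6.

130 × 184 mm

P1 = 737 × 1042 mm (from P0 by 1 halving).
P2: ⌊1042/2⌋ × 737 = 521 × 737 mm
P3: ⌊737/2⌋ × 521 = 368 × 521 mm
P4: ⌊521/2⌋ × 368 = 260 × 368 mm
P5: ⌊368/2⌋ × 260 = 184 × 260 mm
P6: ⌊260/2⌋ × 184 = 130 × 184 mm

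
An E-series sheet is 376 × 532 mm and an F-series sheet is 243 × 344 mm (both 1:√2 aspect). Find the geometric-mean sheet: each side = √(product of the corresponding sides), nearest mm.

Short side: √(376 · 243) = √91368 ≈ 302.3 → 302 mm
Long side: √(532 · 344) = √183008 ≈ 427.8 → 428 mm

302 × 428 mm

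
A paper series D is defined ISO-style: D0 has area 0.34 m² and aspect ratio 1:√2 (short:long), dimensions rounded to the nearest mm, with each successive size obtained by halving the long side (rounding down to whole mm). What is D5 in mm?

86 × 122 mm

Let D0's short side be w mm. w · w√2 = 0.34 m² = 340,000 mm², so w ≈ 490.3 mm and w√2 ≈ 693.4 mm → D0 = 490 × 693 mm.
D1: ⌊693/2⌋ × 490 = 346 × 490 mm
D2: ⌊490/2⌋ × 346 = 245 × 346 mm
D3: ⌊346/2⌋ × 245 = 173 × 245 mm
D4: ⌊245/2⌋ × 173 = 122 × 173 mm
D5: ⌊173/2⌋ × 122 = 86 × 122 mm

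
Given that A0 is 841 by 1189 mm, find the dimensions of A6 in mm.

105 × 148 mm

A1: ⌊1189/2⌋ × 841 = 594 × 841 mm
A2: ⌊841/2⌋ × 594 = 420 × 594 mm
A3: ⌊594/2⌋ × 420 = 297 × 420 mm
A4: ⌊420/2⌋ × 297 = 210 × 297 mm
A5: ⌊297/2⌋ × 210 = 148 × 210 mm
A6: ⌊210/2⌋ × 148 = 105 × 148 mm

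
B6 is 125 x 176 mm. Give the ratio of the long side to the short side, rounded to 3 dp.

1.408

176 / 125 = 1.408
ISO 216 targets √2 ≈ 1.414; the -0.006 deviation is from mm rounding.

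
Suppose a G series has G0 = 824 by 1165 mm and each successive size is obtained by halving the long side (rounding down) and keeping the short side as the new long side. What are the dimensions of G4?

206 × 291 mm

G1: ⌊1165/2⌋ × 824 = 582 × 824 mm
G2: ⌊824/2⌋ × 582 = 412 × 582 mm
G3: ⌊582/2⌋ × 412 = 291 × 412 mm
G4: ⌊412/2⌋ × 291 = 206 × 291 mm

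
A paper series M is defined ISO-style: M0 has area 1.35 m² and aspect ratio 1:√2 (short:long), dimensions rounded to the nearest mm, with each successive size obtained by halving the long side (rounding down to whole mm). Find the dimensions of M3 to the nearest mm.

345 × 488 mm

Let M0's short side be w mm. w · w√2 = 1.35 m² = 1,350,000 mm², so w ≈ 977.0 mm and w√2 ≈ 1381.7 mm → M0 = 977 × 1382 mm.
M1: ⌊1382/2⌋ × 977 = 691 × 977 mm
M2: ⌊977/2⌋ × 691 = 488 × 691 mm
M3: ⌊691/2⌋ × 488 = 345 × 488 mm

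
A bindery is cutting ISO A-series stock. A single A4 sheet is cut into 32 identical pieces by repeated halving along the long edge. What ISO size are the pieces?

A9

32 = 2^5, so 5 halving steps.
A4 → A5 → … → A9 after 5 steps.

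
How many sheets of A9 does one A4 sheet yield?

Each ISO step halves the sheet: 1 × A4 → 2 × A5 → 4 × A6 → 8 × A7 → …
From A4 to A9 is 5 halving steps: 2^5 = 32.

32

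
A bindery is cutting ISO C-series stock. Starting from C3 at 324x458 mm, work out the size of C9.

40 × 57 mm

C4: ⌊458/2⌋ × 324 = 229 × 324 mm
C5: ⌊324/2⌋ × 229 = 162 × 229 mm
C6: ⌊229/2⌋ × 162 = 114 × 162 mm
C7: ⌊162/2⌋ × 114 = 81 × 114 mm
C8: ⌊114/2⌋ × 81 = 57 × 81 mm
C9: ⌊81/2⌋ × 57 = 40 × 57 mm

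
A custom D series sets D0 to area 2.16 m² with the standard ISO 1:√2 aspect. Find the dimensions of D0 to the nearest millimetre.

1236 × 1748 mm

Let the short side be w mm. Then w · w√2 = 2.16 m² = 2,160,000 mm².
w² = 2,160,000/√2, so w ≈ 1235.9 mm; long side = w√2 ≈ 1747.8 mm.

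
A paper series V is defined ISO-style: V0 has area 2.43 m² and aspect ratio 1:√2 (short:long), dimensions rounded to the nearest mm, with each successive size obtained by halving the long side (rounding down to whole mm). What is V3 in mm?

463 × 655 mm

Let V0's short side be w mm. w · w√2 = 2.43 m² = 2,430,000 mm², so w ≈ 1310.8 mm and w√2 ≈ 1853.8 mm → V0 = 1311 × 1854 mm.
V1: ⌊1854/2⌋ × 1311 = 927 × 1311 mm
V2: ⌊1311/2⌋ × 927 = 655 × 927 mm
V3: ⌊927/2⌋ × 655 = 463 × 655 mm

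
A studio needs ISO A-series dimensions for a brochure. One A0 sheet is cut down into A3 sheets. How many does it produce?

Each ISO step halves the sheet: 1 × A0 → 2 × A1 → 4 × A2 → 8 × A3
From A0 to A3 is 3 halving steps: 2^3 = 8.

8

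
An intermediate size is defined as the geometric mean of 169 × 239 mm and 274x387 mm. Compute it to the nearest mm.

Short side: √(169 · 274) = √46306 ≈ 215.2 → 215 mm
Long side: √(239 · 387) = √92493 ≈ 304.1 → 304 mm

215 × 304 mm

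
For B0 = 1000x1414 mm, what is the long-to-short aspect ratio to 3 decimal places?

1.414

1414 / 1000 = 1.414
Matches √2 ≈ 1.414 — the ISO 216 defining ratio.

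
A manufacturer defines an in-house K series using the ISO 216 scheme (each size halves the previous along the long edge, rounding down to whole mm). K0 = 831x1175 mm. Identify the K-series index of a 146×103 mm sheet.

K0: 831 × 1175 mm
K1: 587 × 831 mm
K2: 415 × 587 mm
K3: 293 × 415 mm
K4: 207 × 293 mm
K5: 146 × 207 mm
K6: 103 × 146 mm
K7: 73 × 103 mm
→ matches K6.

K6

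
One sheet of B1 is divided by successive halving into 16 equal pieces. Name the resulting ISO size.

B5

16 = 2^4, so 4 halving steps.
B1 → B2 → … → B5 after 4 steps.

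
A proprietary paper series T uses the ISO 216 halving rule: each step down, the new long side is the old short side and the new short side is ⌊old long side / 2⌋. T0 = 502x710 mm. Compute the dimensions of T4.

T1: ⌊710/2⌋ × 502 = 355 × 502 mm
T2: ⌊502/2⌋ × 355 = 251 × 355 mm
T3: ⌊355/2⌋ × 251 = 177 × 251 mm
T4: ⌊251/2⌋ × 177 = 125 × 177 mm

125 × 177 mm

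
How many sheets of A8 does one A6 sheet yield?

4

A6 = 105 × 148 mm; A8 = 52 × 74 mm.
Each halving step doubles the count; 2 steps from A6 to A8.
2^2 = 4.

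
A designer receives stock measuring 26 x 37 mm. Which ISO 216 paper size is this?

Aspect ratio 37/26 ≈ 1.423 — close to the ISO √2 ≈ 1.414.
In the A-series (A0 area = 1 m²): A10 = 26 × 37 mm.

A10 (26 × 37 mm)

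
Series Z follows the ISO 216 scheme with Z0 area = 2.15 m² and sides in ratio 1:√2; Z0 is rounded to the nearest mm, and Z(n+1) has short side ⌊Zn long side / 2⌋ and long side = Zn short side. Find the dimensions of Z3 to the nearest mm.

Let Z0's short side be w mm. w · w√2 = 2.15 m² = 2,150,000 mm², so w ≈ 1233.0 mm and w√2 ≈ 1743.7 mm → Z0 = 1233 × 1744 mm.
Z1: ⌊1744/2⌋ × 1233 = 872 × 1233 mm
Z2: ⌊1233/2⌋ × 872 = 616 × 872 mm
Z3: ⌊872/2⌋ × 616 = 436 × 616 mm

436 × 616 mm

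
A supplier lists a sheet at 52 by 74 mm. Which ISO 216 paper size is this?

A8 (52 × 74 mm)

Aspect ratio 74/52 ≈ 1.423 — close to the ISO √2 ≈ 1.414.
In the A-series (A0 area = 1 m²): A8 = 52 × 74 mm.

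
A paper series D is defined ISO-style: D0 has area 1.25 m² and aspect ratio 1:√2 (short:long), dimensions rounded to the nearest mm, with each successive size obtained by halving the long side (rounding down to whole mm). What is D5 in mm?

166 × 235 mm

Let D0's short side be w mm. w · w√2 = 1.25 m² = 1,250,000 mm², so w ≈ 940.2 mm and w√2 ≈ 1329.6 mm → D0 = 940 × 1330 mm.
D1: ⌊1330/2⌋ × 940 = 665 × 940 mm
D2: ⌊940/2⌋ × 665 = 470 × 665 mm
D3: ⌊665/2⌋ × 470 = 332 × 470 mm
D4: ⌊470/2⌋ × 332 = 235 × 332 mm
D5: ⌊332/2⌋ × 235 = 166 × 235 mm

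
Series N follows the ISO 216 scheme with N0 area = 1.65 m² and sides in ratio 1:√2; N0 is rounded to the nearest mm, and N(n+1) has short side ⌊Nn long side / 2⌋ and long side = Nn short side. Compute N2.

Let N0's short side be w mm. w · w√2 = 1.65 m² = 1,650,000 mm², so w ≈ 1080.2 mm and w√2 ≈ 1527.6 mm → N0 = 1080 × 1528 mm.
N1: ⌊1528/2⌋ × 1080 = 764 × 1080 mm
N2: ⌊1080/2⌋ × 764 = 540 × 764 mm

540 × 764 mm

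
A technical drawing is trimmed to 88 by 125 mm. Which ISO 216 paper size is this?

B7 (88 × 125 mm)

Aspect ratio 125/88 ≈ 1.420 — close to the ISO √2 ≈ 1.414.
In the B-series (B0 = 1000 × 1414 mm): B7 = 88 × 125 mm.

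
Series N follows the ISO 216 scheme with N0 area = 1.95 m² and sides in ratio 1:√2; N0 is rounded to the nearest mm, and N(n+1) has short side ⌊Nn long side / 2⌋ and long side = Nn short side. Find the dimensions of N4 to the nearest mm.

Let N0's short side be w mm. w · w√2 = 1.95 m² = 1,950,000 mm², so w ≈ 1174.2 mm and w√2 ≈ 1660.6 mm → N0 = 1174 × 1661 mm.
N1: ⌊1661/2⌋ × 1174 = 830 × 1174 mm
N2: ⌊1174/2⌋ × 830 = 587 × 830 mm
N3: ⌊830/2⌋ × 587 = 415 × 587 mm
N4: ⌊587/2⌋ × 415 = 293 × 415 mm

293 × 415 mm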